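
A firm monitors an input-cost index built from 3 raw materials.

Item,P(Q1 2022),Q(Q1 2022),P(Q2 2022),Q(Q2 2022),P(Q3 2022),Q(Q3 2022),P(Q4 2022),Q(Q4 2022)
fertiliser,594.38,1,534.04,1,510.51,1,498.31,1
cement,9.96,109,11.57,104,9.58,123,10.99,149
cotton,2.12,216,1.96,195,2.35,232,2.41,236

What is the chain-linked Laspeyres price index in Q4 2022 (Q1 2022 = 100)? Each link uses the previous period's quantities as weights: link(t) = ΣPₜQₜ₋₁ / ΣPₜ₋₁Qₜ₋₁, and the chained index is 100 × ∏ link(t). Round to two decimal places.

Link Q1 2022→Q2 2022:
ΣP(Q2 2022)Q(Q1 2022) = 534.04×1 + 11.57×109 + 1.96×216 = 534.04 + 1261.13 + 423.36 = 2218.53
ΣP(Q1 2022)Q(Q1 2022) = 594.38×1 + 9.96×109 + 2.12×216 = 594.38 + 1085.64 + 457.92 = 2137.94
link = 2218.53/2137.94 = 1.037695
Link Q2 2022→Q3 2022:
ΣP(Q3 2022)Q(Q2 2022) = 510.51×1 + 9.58×104 + 2.35×195 = 510.51 + 996.32 + 458.25 = 1965.08
ΣP(Q2 2022)Q(Q2 2022) = 534.04×1 + 11.57×104 + 1.96×195 = 534.04 + 1203.28 + 382.2 = 2119.52
link = 1965.08/2119.52 = 0.927134
Link Q3 2022→Q4 2022:
ΣP(Q4 2022)Q(Q3 2022) = 498.31×1 + 10.99×123 + 2.41×232 = 498.31 + 1351.77 + 559.12 = 2409.2
ΣP(Q3 2022)Q(Q3 2022) = 510.51×1 + 9.58×123 + 2.35×232 = 510.51 + 1178.34 + 545.2 = 2234.05
link = 2409.2/2234.05 = 1.078400
Chained index = 100 × 1.037695 × 0.927134 × 1.078400 = 103.7510

103.75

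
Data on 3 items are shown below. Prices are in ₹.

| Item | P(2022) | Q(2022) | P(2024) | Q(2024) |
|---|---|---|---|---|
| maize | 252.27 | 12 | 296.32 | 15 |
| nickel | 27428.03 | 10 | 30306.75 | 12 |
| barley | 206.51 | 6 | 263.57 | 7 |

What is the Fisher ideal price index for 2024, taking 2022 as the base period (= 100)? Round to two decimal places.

110.65

Laspeyres component (base-period weights):
ΣP(2024)Q(2022) = 296.32×12 + 30306.75×10 + 263.57×6 = 3555.84 + 303067.5 + 1581.42 = 308204.76
ΣP(2022)Q(2022) = 252.27×12 + 27428.03×10 + 206.51×6 = 3027.24 + 274280.3 + 1239.06 = 278546.6
L = 308204.76 / 278546.6 × 100 = 110.6475
Paasche component (current-period weights):
ΣP(2024)Q(2024) = 296.32×15 + 30306.75×12 + 263.57×7 = 4444.8 + 363681 + 1844.99 = 369970.79
ΣP(2022)Q(2024) = 252.27×15 + 27428.03×12 + 206.51×7 = 3784.05 + 329136.36 + 1445.57 = 334365.98
P = 369970.79 / 334365.98 × 100 = 110.6485
Fisher = √(L × P) = √(110.6475 × 110.6485) = 110.6480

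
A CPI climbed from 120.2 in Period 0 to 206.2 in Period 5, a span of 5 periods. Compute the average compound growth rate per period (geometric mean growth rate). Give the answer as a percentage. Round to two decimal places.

Growth factor = (206.2/120.2)^(1/5) = (1.715474)^(1/5) = 1.113979
Growth rate = 1.113979 − 1 = 0.113979 = 11.3979%

11.40%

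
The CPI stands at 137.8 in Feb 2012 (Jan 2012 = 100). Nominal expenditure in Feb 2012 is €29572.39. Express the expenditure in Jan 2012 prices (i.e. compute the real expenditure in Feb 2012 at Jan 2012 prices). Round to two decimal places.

21460.37

Real = Nominal ÷ (Index/100) = 29572.39 ÷ (137.8/100)
     = 29572.39 ÷ 1.378 = 21460.3701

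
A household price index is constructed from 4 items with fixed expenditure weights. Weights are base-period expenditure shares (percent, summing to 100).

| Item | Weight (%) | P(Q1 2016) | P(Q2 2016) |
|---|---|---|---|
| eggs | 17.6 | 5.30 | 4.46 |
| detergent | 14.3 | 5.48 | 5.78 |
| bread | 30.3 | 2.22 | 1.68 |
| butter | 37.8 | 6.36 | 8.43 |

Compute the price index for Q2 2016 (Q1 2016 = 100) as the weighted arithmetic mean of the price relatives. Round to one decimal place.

102.9

eggs: 17.6 × (4.46/5.30) = 17.6 × 0.841509 = 14.8106
detergent: 14.3 × (5.78/5.48) = 14.3 × 1.054745 = 15.0828
bread: 30.3 × (1.68/2.22) = 30.3 × 0.756757 = 22.9297
butter: 37.8 × (8.43/6.36) = 37.8 × 1.325472 = 50.1028
Index = Σ wᵢ·(p₁ᵢ/p₀ᵢ) = 14.8106 + 15.0828 + 22.9297 + 50.1028 = 102.9260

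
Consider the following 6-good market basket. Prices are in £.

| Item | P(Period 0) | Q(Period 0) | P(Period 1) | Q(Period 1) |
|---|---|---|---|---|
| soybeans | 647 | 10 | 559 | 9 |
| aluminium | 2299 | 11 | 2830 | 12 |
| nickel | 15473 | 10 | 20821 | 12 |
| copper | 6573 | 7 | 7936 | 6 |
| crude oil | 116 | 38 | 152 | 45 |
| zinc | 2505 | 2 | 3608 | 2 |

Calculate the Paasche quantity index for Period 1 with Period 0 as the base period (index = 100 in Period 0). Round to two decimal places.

Paasche quantity index uses current-period prices as weights.
ΣP(Period 1)·Q(Period 1) = 559×9 + 2830×12 + 20821×12 + 7936×6 + 152×45 + 3608×2 = 5031 + 33960 + 249852 + 47616 + 6840 + 7216 = 350515
ΣP(Period 1)·Q(Period 0) = 559×10 + 2830×11 + 20821×10 + 7936×7 + 152×38 + 3608×2 = 5590 + 31130 + 208210 + 55552 + 5776 + 7216 = 313474
Index = 350515 / 313474 × 100 = 111.8163

111.82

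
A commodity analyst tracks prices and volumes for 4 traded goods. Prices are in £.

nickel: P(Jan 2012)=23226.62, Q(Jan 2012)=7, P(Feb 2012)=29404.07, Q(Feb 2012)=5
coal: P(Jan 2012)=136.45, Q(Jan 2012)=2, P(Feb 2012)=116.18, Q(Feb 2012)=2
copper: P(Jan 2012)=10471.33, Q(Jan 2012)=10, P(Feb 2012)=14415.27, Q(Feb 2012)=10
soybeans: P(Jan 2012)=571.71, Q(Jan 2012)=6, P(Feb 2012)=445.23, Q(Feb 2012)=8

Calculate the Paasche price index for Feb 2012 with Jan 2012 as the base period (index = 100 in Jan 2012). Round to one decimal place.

Paasche price index uses current-period quantities as weights.
ΣP(Feb 2012)·Q(Feb 2012) = 29404.07×5 + 116.18×2 + 14415.27×10 + 445.23×8 = 147020.35 + 232.36 + 144152.7 + 3561.84 = 294967.25
ΣP(Jan 2012)·Q(Feb 2012) = 23226.62×5 + 136.45×2 + 10471.33×10 + 571.71×8 = 116133.1 + 272.9 + 104713.3 + 4573.68 = 225692.98
Index = 294967.25 / 225692.98 × 100 = 130.6940

130.7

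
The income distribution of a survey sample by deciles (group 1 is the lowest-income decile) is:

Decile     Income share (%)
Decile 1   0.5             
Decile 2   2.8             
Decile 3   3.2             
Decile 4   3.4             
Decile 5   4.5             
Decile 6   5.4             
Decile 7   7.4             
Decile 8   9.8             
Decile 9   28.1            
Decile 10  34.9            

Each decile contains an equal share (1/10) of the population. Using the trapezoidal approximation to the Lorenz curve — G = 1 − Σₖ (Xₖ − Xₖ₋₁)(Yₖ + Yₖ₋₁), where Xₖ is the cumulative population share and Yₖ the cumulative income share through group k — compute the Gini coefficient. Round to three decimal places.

0.533

Cumulative income shares Yₖ: 0.0050, 0.0330, 0.0650, 0.0990, 0.1440, 0.1980, 0.2720, 0.3700, 0.6510, 1.0000
Σ (Xₖ−Xₖ₋₁)(Yₖ+Yₖ₋₁) = (1/10)(0.0050+0.0000) + (1/10)(0.0330+0.0050) + (1/10)(0.0650+0.0330) + (1/10)(0.0990+0.0650) + (1/10)(0.1440+0.0990) + (1/10)(0.1980+0.1440) + (1/10)(0.2720+0.1980) + (1/10)(0.3700+0.2720) + (1/10)(0.6510+0.3700) + (1/10)(1.0000+0.6510)
  = 0.0005 + 0.0038 + 0.0098 + 0.0164 + 0.0243 + 0.0342 + 0.0470 + 0.0642 + 0.1021 + 0.1651 = 0.4674
G = 1 − 0.4674 = 0.5326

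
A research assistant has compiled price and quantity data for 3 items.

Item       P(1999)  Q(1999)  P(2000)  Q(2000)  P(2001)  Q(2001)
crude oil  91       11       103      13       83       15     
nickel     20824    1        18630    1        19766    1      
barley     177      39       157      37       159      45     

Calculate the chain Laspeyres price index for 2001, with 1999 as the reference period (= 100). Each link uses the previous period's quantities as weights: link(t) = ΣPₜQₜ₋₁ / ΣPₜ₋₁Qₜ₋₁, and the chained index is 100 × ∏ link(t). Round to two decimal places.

Link 1999→2000:
ΣP(2000)Q(1999) = 103×11 + 18630×1 + 157×39 = 1133 + 18630 + 6123 = 25886
ΣP(1999)Q(1999) = 91×11 + 20824×1 + 177×39 = 1001 + 20824 + 6903 = 28728
link = 25886/28728 = 0.901072
Link 2000→2001:
ΣP(2001)Q(2000) = 83×13 + 19766×1 + 159×37 = 1079 + 19766 + 5883 = 26728
ΣP(2000)Q(2000) = 103×13 + 18630×1 + 157×37 = 1339 + 18630 + 5809 = 25778
link = 26728/25778 = 1.036853
Chained index = 100 × 0.901072 × 1.036853 = 93.4279

93.43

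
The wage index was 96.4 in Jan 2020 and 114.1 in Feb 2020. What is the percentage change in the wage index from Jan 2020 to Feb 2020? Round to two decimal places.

18.36%

Change = (114.1 − 96.4) / 96.4 × 100
       = 17.7 / 96.4 × 100 = 18.3610%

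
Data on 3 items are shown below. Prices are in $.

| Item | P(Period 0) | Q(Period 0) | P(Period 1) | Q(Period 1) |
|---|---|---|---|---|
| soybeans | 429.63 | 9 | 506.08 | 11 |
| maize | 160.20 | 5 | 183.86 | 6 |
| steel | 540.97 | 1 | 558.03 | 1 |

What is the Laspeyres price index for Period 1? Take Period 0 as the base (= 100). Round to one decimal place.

Laspeyres price index uses base-period quantities as weights.
ΣP(Period 1)·Q(Period 0) = 506.08×9 + 183.86×5 + 558.03×1 = 4554.72 + 919.3 + 558.03 = 6032.05
ΣP(Period 0)·Q(Period 0) = 429.63×9 + 160.20×5 + 540.97×1 = 3866.67 + 801 + 540.97 = 5208.64
Index = 6032.05 / 5208.64 × 100 = 115.8085

115.8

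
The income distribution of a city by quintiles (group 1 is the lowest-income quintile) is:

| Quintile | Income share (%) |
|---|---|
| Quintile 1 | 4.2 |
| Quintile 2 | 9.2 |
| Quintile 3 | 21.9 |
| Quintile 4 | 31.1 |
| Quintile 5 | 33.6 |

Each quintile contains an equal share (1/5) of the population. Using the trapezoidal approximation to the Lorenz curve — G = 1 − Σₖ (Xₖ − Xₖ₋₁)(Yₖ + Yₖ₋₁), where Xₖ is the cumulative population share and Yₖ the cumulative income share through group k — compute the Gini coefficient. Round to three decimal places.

Cumulative income shares Yₖ: 0.0420, 0.1340, 0.3530, 0.6640, 1.0000
Σ (Xₖ−Xₖ₋₁)(Yₖ+Yₖ₋₁) = (1/5)(0.0420+0.0000) + (1/5)(0.1340+0.0420) + (1/5)(0.3530+0.1340) + (1/5)(0.6640+0.3530) + (1/5)(1.0000+0.6640)
  = 0.0084 + 0.0352 + 0.0974 + 0.2034 + 0.3328 = 0.6772
G = 1 − 0.6772 = 0.3228

0.323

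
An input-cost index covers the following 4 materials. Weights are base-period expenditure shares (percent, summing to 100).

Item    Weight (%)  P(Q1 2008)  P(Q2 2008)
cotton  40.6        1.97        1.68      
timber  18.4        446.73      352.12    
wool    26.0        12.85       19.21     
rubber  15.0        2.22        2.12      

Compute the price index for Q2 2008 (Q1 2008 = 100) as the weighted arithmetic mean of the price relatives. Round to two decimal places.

cotton: 40.6 × (1.68/1.97) = 40.6 × 0.852792 = 34.6234
timber: 18.4 × (352.12/446.73) = 18.4 × 0.788217 = 14.5032
wool: 26.0 × (19.21/12.85) = 26.0 × 1.494942 = 38.8685
rubber: 15.0 × (2.12/2.22) = 15.0 × 0.954955 = 14.3243
Index = Σ wᵢ·(p₁ᵢ/p₀ᵢ) = 34.6234 + 14.5032 + 38.8685 + 14.3243 = 102.3193

102.32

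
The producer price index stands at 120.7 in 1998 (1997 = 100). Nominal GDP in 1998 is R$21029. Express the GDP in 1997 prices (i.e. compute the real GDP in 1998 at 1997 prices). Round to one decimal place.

Real = Nominal ÷ (Index/100) = 21029 ÷ (120.7/100)
     = 21029 ÷ 1.207 = 17422.5352

17422.5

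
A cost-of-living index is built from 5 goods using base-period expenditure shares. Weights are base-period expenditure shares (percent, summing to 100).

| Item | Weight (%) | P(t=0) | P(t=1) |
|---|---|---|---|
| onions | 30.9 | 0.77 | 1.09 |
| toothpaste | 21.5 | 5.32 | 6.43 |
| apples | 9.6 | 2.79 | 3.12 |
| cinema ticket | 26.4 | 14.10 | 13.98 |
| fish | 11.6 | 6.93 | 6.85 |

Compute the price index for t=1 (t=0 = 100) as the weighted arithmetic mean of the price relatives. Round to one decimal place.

onions: 30.9 × (1.09/0.77) = 30.9 × 1.415584 = 43.7416
toothpaste: 21.5 × (6.43/5.32) = 21.5 × 1.208647 = 25.9859
apples: 9.6 × (3.12/2.79) = 9.6 × 1.118280 = 10.7355
cinema ticket: 26.4 × (13.98/14.10) = 26.4 × 0.991489 = 26.1753
fish: 11.6 × (6.85/6.93) = 11.6 × 0.988456 = 11.4661
Index = Σ wᵢ·(p₁ᵢ/p₀ᵢ) = 43.7416 + 25.9859 + 10.7355 + 26.1753 + 11.4661 = 118.1044

118.1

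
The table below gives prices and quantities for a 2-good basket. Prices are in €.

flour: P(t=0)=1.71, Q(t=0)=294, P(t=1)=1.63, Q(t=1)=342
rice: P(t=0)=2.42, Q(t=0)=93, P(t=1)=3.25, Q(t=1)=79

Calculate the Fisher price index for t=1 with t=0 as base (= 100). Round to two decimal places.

Laspeyres component (base-period weights):
ΣP(t=1)Q(t=0) = 1.63×294 + 3.25×93 = 479.22 + 302.25 = 781.47
ΣP(t=0)Q(t=0) = 1.71×294 + 2.42×93 = 502.74 + 225.06 = 727.8
L = 781.47 / 727.8 × 100 = 107.3743
Paasche component (current-period weights):
ΣP(t=1)Q(t=1) = 1.63×342 + 3.25×79 = 557.46 + 256.75 = 814.21
ΣP(t=0)Q(t=1) = 1.71×342 + 2.42×79 = 584.82 + 191.18 = 776
P = 814.21 / 776 × 100 = 104.9240
Fisher = √(L × P) = √(107.3743 × 104.9240) = 106.1421

106.14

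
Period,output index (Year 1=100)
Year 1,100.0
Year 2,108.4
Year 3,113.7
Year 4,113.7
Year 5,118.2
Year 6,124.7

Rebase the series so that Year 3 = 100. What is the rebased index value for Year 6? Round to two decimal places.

109.67

Rebased(Year 6) = 124.7 / 113.7 × 100 = 109.6746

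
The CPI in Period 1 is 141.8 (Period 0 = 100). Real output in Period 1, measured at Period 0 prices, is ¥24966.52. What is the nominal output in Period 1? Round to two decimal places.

Nominal = Real × (Index/100) = 24966.52 × (141.8/100)
        = 24966.52 × 1.418 = 35402.5254

35402.53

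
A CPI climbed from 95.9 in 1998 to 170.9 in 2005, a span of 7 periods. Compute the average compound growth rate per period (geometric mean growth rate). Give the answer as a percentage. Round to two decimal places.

8.60%

Growth factor = (170.9/95.9)^(1/7) = (1.782065)^(1/7) = 1.086041
Growth rate = 1.086041 − 1 = 0.086041 = 8.6041%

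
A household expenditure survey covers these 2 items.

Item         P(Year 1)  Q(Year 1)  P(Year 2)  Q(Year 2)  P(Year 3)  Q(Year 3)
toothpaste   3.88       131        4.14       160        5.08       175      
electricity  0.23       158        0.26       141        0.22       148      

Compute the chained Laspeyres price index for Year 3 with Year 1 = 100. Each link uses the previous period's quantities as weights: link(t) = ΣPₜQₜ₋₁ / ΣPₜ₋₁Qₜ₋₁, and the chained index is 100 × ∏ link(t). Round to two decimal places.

Link Year 1→Year 2:
ΣP(Year 2)Q(Year 1) = 4.14×131 + 0.26×158 = 542.34 + 41.08 = 583.42
ΣP(Year 1)Q(Year 1) = 3.88×131 + 0.23×158 = 508.28 + 36.34 = 544.62
link = 583.42/544.62 = 1.071242
Link Year 2→Year 3:
ΣP(Year 3)Q(Year 2) = 5.08×160 + 0.22×141 = 812.8 + 31.02 = 843.82
ΣP(Year 2)Q(Year 2) = 4.14×160 + 0.26×141 = 662.4 + 36.66 = 699.06
link = 843.82/699.06 = 1.207078
Chained index = 100 × 1.071242 × 1.207078 = 129.3073

129.31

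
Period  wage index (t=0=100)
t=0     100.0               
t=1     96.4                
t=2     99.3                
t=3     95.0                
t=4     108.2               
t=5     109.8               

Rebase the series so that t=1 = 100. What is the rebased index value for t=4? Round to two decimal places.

Rebased(t=4) = 108.2 / 96.4 × 100 = 112.2407

112.24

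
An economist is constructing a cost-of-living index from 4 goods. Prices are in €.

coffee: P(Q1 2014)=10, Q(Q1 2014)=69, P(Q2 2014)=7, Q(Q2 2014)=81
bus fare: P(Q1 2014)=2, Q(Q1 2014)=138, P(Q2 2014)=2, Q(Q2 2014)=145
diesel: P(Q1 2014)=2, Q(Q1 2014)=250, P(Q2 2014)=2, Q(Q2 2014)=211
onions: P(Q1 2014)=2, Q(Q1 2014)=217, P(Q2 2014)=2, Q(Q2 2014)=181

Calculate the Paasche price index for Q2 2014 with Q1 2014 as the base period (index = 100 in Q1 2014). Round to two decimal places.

87.10

Paasche price index uses current-period quantities as weights.
ΣP(Q2 2014)·Q(Q2 2014) = 7×81 + 2×145 + 2×211 + 2×181 = 567 + 290 + 422 + 362 = 1641
ΣP(Q1 2014)·Q(Q2 2014) = 10×81 + 2×145 + 2×211 + 2×181 = 810 + 290 + 422 + 362 = 1884
Index = 1641 / 1884 × 100 = 87.1019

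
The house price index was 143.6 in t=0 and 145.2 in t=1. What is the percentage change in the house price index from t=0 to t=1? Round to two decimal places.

Change = (145.2 − 143.6) / 143.6 × 100
       = 1.6 / 143.6 × 100 = 1.1142%

1.11%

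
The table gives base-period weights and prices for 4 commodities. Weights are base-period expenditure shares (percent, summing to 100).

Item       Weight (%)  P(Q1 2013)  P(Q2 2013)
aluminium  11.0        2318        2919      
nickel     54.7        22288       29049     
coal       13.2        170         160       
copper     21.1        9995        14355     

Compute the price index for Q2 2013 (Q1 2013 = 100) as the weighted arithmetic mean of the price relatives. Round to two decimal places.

aluminium: 11.0 × (2919/2318) = 11.0 × 1.259275 = 13.8520
nickel: 54.7 × (29049/22288) = 54.7 × 1.303347 = 71.2931
coal: 13.2 × (160/170) = 13.2 × 0.941176 = 12.4235
copper: 21.1 × (14355/9995) = 21.1 × 1.436218 = 30.3042
Index = Σ wᵢ·(p₁ᵢ/p₀ᵢ) = 13.8520 + 71.2931 + 12.4235 + 30.3042 = 127.8728

127.87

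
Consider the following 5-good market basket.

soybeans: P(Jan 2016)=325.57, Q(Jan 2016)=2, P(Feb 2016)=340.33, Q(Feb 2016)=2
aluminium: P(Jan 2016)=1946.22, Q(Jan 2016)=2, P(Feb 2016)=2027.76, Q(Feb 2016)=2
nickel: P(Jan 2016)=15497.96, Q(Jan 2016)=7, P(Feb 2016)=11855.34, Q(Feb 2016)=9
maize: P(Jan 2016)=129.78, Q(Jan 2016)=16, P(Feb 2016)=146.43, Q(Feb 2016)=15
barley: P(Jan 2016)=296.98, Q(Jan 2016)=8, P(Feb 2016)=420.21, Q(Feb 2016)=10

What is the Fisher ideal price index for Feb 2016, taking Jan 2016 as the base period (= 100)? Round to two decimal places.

Laspeyres component (base-period weights):
ΣP(Feb 2016)Q(Jan 2016) = 340.33×2 + 2027.76×2 + 11855.34×7 + 146.43×16 + 420.21×8 = 680.66 + 4055.52 + 82987.38 + 2342.88 + 3361.68 = 93428.12
ΣP(Jan 2016)Q(Jan 2016) = 325.57×2 + 1946.22×2 + 15497.96×7 + 129.78×16 + 296.98×8 = 651.14 + 3892.44 + 108485.72 + 2076.48 + 2375.84 = 117481.62
L = 93428.12 / 117481.62 × 100 = 79.5257
Paasche component (current-period weights):
ΣP(Feb 2016)Q(Feb 2016) = 340.33×2 + 2027.76×2 + 11855.34×9 + 146.43×15 + 420.21×10 = 680.66 + 4055.52 + 106698.06 + 2196.45 + 4202.1 = 117832.79
ΣP(Jan 2016)Q(Feb 2016) = 325.57×2 + 1946.22×2 + 15497.96×9 + 129.78×15 + 296.98×10 = 651.14 + 3892.44 + 139481.64 + 1946.7 + 2969.8 = 148941.72
P = 117832.79 / 148941.72 × 100 = 79.1134
Fisher = √(L × P) = √(79.5257 × 79.1134) = 79.3193

79.32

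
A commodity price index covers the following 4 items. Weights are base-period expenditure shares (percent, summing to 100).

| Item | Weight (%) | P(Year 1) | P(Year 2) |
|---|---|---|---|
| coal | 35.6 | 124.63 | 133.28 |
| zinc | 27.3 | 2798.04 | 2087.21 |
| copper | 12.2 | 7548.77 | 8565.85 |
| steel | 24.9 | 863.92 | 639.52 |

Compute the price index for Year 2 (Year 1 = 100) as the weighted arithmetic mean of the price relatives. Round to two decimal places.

coal: 35.6 × (133.28/124.63) = 35.6 × 1.069405 = 38.0708
zinc: 27.3 × (2087.21/2798.04) = 27.3 × 0.745954 = 20.3646
copper: 12.2 × (8565.85/7548.77) = 12.2 × 1.134735 = 13.8438
steel: 24.9 × (639.52/863.92) = 24.9 × 0.740254 = 18.4323
Index = Σ wᵢ·(p₁ᵢ/p₀ᵢ) = 38.0708 + 20.3646 + 13.8438 + 18.4323 = 90.7115

90.71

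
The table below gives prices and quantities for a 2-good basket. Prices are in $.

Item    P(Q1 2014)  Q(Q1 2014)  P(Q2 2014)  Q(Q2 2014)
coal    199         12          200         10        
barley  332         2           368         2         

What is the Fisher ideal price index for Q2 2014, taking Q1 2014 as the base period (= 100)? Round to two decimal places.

102.92

Laspeyres component (base-period weights):
ΣP(Q2 2014)Q(Q1 2014) = 200×12 + 368×2 = 2400 + 736 = 3136
ΣP(Q1 2014)Q(Q1 2014) = 199×12 + 332×2 = 2388 + 664 = 3052
L = 3136 / 3052 × 100 = 102.7523
Paasche component (current-period weights):
ΣP(Q2 2014)Q(Q2 2014) = 200×10 + 368×2 = 2000 + 736 = 2736
ΣP(Q1 2014)Q(Q2 2014) = 199×10 + 332×2 = 1990 + 664 = 2654
P = 2736 / 2654 × 100 = 103.0897
Fisher = √(L × P) = √(102.7523 × 103.0897) = 102.9208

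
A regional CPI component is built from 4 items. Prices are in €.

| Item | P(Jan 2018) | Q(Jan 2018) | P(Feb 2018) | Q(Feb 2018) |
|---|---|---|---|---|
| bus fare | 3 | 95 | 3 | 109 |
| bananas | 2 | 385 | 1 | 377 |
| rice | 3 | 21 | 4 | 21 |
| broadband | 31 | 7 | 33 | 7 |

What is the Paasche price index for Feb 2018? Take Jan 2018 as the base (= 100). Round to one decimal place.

74.9

Paasche price index uses current-period quantities as weights.
ΣP(Feb 2018)·Q(Feb 2018) = 3×109 + 1×377 + 4×21 + 33×7 = 327 + 377 + 84 + 231 = 1019
ΣP(Jan 2018)·Q(Feb 2018) = 3×109 + 2×377 + 3×21 + 31×7 = 327 + 754 + 63 + 217 = 1361
Index = 1019 / 1361 × 100 = 74.8714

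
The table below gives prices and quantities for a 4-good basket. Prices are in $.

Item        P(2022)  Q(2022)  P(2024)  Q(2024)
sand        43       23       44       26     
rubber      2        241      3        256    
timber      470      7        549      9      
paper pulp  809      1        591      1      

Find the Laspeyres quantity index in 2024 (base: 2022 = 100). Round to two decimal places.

119.73

Laspeyres quantity index uses base-period prices as weights.
ΣP(2022)·Q(2024) = 43×26 + 2×256 + 470×9 + 809×1 = 1118 + 512 + 4230 + 809 = 6669
ΣP(2022)·Q(2022) = 43×23 + 2×241 + 470×7 + 809×1 = 989 + 482 + 3290 + 809 = 5570
Index = 6669 / 5570 × 100 = 119.7307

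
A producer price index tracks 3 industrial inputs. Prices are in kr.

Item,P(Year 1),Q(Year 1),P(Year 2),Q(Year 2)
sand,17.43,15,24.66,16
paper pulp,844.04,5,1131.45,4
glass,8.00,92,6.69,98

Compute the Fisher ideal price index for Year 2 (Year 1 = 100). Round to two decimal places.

Laspeyres component (base-period weights):
ΣP(Year 2)Q(Year 1) = 24.66×15 + 1131.45×5 + 6.69×92 = 369.9 + 5657.25 + 615.48 = 6642.63
ΣP(Year 1)Q(Year 1) = 17.43×15 + 844.04×5 + 8.00×92 = 261.45 + 4220.2 + 736 = 5217.65
L = 6642.63 / 5217.65 × 100 = 127.3108
Paasche component (current-period weights):
ΣP(Year 2)Q(Year 2) = 24.66×16 + 1131.45×4 + 6.69×98 = 394.56 + 4525.8 + 655.62 = 5575.98
ΣP(Year 1)Q(Year 2) = 17.43×16 + 844.04×4 + 8.00×98 = 278.88 + 3376.16 + 784 = 4439.04
P = 5575.98 / 4439.04 × 100 = 125.6123
Fisher = √(L × P) = √(127.3108 × 125.6123) = 126.4587

126.46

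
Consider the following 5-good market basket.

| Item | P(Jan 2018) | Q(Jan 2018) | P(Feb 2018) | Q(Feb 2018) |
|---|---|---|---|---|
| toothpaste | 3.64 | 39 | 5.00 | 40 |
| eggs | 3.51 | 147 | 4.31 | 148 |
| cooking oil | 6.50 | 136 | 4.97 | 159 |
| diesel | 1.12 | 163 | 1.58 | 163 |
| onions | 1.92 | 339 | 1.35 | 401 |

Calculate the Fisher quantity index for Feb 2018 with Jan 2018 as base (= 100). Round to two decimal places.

110.47

Laspeyres component (base-period weights):
ΣP(Jan 2018)Q(Feb 2018) = 3.64×40 + 3.51×148 + 6.50×159 + 1.12×163 + 1.92×401 = 145.6 + 519.48 + 1033.5 + 182.56 + 769.92 = 2651.06
ΣP(Jan 2018)Q(Jan 2018) = 3.64×39 + 3.51×147 + 6.50×136 + 1.12×163 + 1.92×339 = 141.96 + 515.97 + 884 + 182.56 + 650.88 = 2375.37
L = 2651.06 / 2375.37 × 100 = 111.6062
Paasche component (current-period weights):
ΣP(Feb 2018)Q(Feb 2018) = 5.00×40 + 4.31×148 + 4.97×159 + 1.58×163 + 1.35×401 = 200 + 637.88 + 790.23 + 257.54 + 541.35 = 2427
ΣP(Feb 2018)Q(Jan 2018) = 5.00×39 + 4.31×147 + 4.97×136 + 1.58×163 + 1.35×339 = 195 + 633.57 + 675.92 + 257.54 + 457.65 = 2219.68
P = 2427 / 2219.68 × 100 = 109.3401
Fisher = √(L × P) = √(111.6062 × 109.3401) = 110.4673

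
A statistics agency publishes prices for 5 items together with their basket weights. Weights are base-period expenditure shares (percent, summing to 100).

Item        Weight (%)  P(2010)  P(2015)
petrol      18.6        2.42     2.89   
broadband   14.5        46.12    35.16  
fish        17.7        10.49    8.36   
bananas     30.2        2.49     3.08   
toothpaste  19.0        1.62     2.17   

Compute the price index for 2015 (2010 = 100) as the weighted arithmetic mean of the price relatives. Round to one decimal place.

petrol: 18.6 × (2.89/2.42) = 18.6 × 1.194215 = 22.2124
broadband: 14.5 × (35.16/46.12) = 14.5 × 0.762359 = 11.0542
fish: 17.7 × (8.36/10.49) = 17.7 × 0.796949 = 14.1060
bananas: 30.2 × (3.08/2.49) = 30.2 × 1.236948 = 37.3558
toothpaste: 19.0 × (2.17/1.62) = 19.0 × 1.339506 = 25.4506
Index = Σ wᵢ·(p₁ᵢ/p₀ᵢ) = 22.2124 + 11.0542 + 14.1060 + 37.3558 + 25.4506 = 110.1790

110.2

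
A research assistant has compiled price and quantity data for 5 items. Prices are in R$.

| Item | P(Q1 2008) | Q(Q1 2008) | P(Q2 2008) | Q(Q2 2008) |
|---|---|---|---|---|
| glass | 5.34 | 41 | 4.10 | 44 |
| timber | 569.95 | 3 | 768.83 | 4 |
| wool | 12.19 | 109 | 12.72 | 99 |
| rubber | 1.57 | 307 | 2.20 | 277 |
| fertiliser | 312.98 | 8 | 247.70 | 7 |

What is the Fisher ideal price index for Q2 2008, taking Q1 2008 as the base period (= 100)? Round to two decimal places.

106.21

Laspeyres component (base-period weights):
ΣP(Q2 2008)Q(Q1 2008) = 4.10×41 + 768.83×3 + 12.72×109 + 2.20×307 + 247.70×8 = 168.1 + 2306.49 + 1386.48 + 675.4 + 1981.6 = 6518.07
ΣP(Q1 2008)Q(Q1 2008) = 5.34×41 + 569.95×3 + 12.19×109 + 1.57×307 + 312.98×8 = 218.94 + 1709.85 + 1328.71 + 481.99 + 2503.84 = 6243.33
L = 6518.07 / 6243.33 × 100 = 104.4005
Paasche component (current-period weights):
ΣP(Q2 2008)Q(Q2 2008) = 4.10×44 + 768.83×4 + 12.72×99 + 2.20×277 + 247.70×7 = 180.4 + 3075.32 + 1259.28 + 609.4 + 1733.9 = 6858.3
ΣP(Q1 2008)Q(Q2 2008) = 5.34×44 + 569.95×4 + 12.19×99 + 1.57×277 + 312.98×7 = 234.96 + 2279.8 + 1206.81 + 434.89 + 2190.86 = 6347.32
P = 6858.3 / 6347.32 × 100 = 108.0503
Fisher = √(L × P) = √(104.4005 × 108.0503) = 106.2098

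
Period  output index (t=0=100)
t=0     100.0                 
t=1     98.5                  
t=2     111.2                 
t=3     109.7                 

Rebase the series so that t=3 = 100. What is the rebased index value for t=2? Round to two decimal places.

Rebased(t=2) = 111.2 / 109.7 × 100 = 101.3674

101.37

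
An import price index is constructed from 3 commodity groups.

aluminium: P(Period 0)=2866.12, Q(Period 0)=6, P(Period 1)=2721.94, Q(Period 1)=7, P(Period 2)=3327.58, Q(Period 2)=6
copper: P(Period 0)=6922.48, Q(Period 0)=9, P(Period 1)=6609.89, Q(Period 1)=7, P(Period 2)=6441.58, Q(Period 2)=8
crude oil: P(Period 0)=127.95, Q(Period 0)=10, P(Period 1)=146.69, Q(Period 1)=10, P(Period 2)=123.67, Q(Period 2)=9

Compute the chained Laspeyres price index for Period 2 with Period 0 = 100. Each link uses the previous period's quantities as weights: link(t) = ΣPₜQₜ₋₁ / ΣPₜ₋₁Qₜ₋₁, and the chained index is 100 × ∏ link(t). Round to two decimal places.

Link Period 0→Period 1:
ΣP(Period 1)Q(Period 0) = 2721.94×6 + 6609.89×9 + 146.69×10 = 16331.64 + 59489.01 + 1466.9 = 77287.55
ΣP(Period 0)Q(Period 0) = 2866.12×6 + 6922.48×9 + 127.95×10 = 17196.72 + 62302.32 + 1279.5 = 80778.54
link = 77287.55/80778.54 = 0.956783
Link Period 1→Period 2:
ΣP(Period 2)Q(Period 1) = 3327.58×7 + 6441.58×7 + 123.67×10 = 23293.06 + 45091.06 + 1236.7 = 69620.82
ΣP(Period 1)Q(Period 1) = 2721.94×7 + 6609.89×7 + 146.69×10 = 19053.58 + 46269.23 + 1466.9 = 66789.71
link = 69620.82/66789.71 = 1.042388
Chained index = 100 × 0.956783 × 1.042388 = 99.7340

99.73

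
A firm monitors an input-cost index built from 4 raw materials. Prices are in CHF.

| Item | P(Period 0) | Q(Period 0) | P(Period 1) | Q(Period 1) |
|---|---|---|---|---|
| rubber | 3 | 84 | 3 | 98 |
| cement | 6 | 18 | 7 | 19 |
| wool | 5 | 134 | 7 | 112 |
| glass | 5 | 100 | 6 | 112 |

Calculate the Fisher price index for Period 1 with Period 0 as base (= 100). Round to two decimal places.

Laspeyres component (base-period weights):
ΣP(Period 1)Q(Period 0) = 3×84 + 7×18 + 7×134 + 6×100 = 252 + 126 + 938 + 600 = 1916
ΣP(Period 0)Q(Period 0) = 3×84 + 6×18 + 5×134 + 5×100 = 252 + 108 + 670 + 500 = 1530
L = 1916 / 1530 × 100 = 125.2288
Paasche component (current-period weights):
ΣP(Period 1)Q(Period 1) = 3×98 + 7×19 + 7×112 + 6×112 = 294 + 133 + 784 + 672 = 1883
ΣP(Period 0)Q(Period 1) = 3×98 + 6×19 + 5×112 + 5×112 = 294 + 114 + 560 + 560 = 1528
P = 1883 / 1528 × 100 = 123.2330
Fisher = √(L × P) = √(125.2288 × 123.2330) = 124.2269

124.23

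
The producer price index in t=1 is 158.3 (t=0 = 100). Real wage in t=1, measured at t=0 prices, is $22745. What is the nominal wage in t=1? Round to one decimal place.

Nominal = Real × (Index/100) = 22745 × (158.3/100)
        = 22745 × 1.583 = 36005.3350

36005.3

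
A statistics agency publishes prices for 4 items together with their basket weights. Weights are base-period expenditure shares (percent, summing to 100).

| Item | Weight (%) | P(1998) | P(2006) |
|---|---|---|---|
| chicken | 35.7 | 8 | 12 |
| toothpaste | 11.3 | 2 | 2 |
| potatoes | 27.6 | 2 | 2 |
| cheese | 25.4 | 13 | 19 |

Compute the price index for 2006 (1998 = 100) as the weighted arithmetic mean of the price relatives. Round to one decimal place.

chicken: 35.7 × (12/8) = 35.7 × 1.500000 = 53.5500
toothpaste: 11.3 × (2/2) = 11.3 × 1.000000 = 11.3000
potatoes: 27.6 × (2/2) = 27.6 × 1.000000 = 27.6000
cheese: 25.4 × (19/13) = 25.4 × 1.461538 = 37.1231
Index = Σ wᵢ·(p₁ᵢ/p₀ᵢ) = 53.5500 + 11.3000 + 27.6000 + 37.1231 = 129.5731

129.6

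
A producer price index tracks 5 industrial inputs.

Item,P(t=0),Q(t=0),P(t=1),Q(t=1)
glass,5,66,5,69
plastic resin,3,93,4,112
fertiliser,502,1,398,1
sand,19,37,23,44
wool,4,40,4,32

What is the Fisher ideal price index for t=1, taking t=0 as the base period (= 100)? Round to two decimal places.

Laspeyres component (base-period weights):
ΣP(t=1)Q(t=0) = 5×66 + 4×93 + 398×1 + 23×37 + 4×40 = 330 + 372 + 398 + 851 + 160 = 2111
ΣP(t=0)Q(t=0) = 5×66 + 3×93 + 502×1 + 19×37 + 4×40 = 330 + 279 + 502 + 703 + 160 = 1974
L = 2111 / 1974 × 100 = 106.9402
Paasche component (current-period weights):
ΣP(t=1)Q(t=1) = 5×69 + 4×112 + 398×1 + 23×44 + 4×32 = 345 + 448 + 398 + 1012 + 128 = 2331
ΣP(t=0)Q(t=1) = 5×69 + 3×112 + 502×1 + 19×44 + 4×32 = 345 + 336 + 502 + 836 + 128 = 2147
P = 2331 / 2147 × 100 = 108.5701
Fisher = √(L × P) = √(106.9402 × 108.5701) = 107.7521

107.75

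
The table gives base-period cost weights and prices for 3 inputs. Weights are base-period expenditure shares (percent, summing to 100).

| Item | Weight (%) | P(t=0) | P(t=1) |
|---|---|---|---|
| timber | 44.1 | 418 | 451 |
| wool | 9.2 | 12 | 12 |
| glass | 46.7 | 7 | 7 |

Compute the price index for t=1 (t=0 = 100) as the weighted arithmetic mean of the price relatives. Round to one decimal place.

timber: 44.1 × (451/418) = 44.1 × 1.078947 = 47.5816
wool: 9.2 × (12/12) = 9.2 × 1.000000 = 9.2000
glass: 46.7 × (7/7) = 46.7 × 1.000000 = 46.7000
Index = Σ wᵢ·(p₁ᵢ/p₀ᵢ) = 47.5816 + 9.2000 + 46.7000 = 103.4816

103.5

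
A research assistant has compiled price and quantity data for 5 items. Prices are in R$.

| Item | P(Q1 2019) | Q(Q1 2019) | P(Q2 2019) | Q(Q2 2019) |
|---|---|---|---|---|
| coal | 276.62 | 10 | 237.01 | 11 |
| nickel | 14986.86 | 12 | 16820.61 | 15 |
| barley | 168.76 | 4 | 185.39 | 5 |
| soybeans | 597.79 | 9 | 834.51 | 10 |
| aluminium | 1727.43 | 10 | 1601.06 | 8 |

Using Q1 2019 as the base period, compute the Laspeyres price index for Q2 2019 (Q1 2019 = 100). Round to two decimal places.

Laspeyres price index uses base-period quantities as weights.
ΣP(Q2 2019)·Q(Q1 2019) = 237.01×10 + 16820.61×12 + 185.39×4 + 834.51×9 + 1601.06×10 = 2370.1 + 201847.32 + 741.56 + 7510.59 + 16010.6 = 228480.17
ΣP(Q1 2019)·Q(Q1 2019) = 276.62×10 + 14986.86×12 + 168.76×4 + 597.79×9 + 1727.43×10 = 2766.2 + 179842.32 + 675.04 + 5380.11 + 17274.3 = 205937.97
Index = 228480.17 / 205937.97 × 100 = 110.9461

110.95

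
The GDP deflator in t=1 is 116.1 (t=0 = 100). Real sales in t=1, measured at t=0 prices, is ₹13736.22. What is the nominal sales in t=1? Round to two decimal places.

15947.75

Nominal = Real × (Index/100) = 13736.22 × (116.1/100)
        = 13736.22 × 1.161 = 15947.7514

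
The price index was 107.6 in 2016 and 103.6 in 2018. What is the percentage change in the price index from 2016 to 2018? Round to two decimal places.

Change = (103.6 − 107.6) / 107.6 × 100
       = -4.0 / 107.6 × 100 = -3.7175%

-3.72%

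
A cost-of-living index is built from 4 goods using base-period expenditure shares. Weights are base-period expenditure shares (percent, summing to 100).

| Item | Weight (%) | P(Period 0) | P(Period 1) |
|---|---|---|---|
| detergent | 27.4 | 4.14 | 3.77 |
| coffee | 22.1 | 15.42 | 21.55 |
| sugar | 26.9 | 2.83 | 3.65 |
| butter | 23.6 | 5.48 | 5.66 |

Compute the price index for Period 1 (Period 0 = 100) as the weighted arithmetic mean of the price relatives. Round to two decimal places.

114.91

detergent: 27.4 × (3.77/4.14) = 27.4 × 0.910628 = 24.9512
coffee: 22.1 × (21.55/15.42) = 22.1 × 1.397536 = 30.8855
sugar: 26.9 × (3.65/2.83) = 26.9 × 1.289753 = 34.6943
butter: 23.6 × (5.66/5.48) = 23.6 × 1.032847 = 24.3752
Index = Σ wᵢ·(p₁ᵢ/p₀ᵢ) = 24.9512 + 30.8855 + 34.6943 + 24.3752 = 114.9063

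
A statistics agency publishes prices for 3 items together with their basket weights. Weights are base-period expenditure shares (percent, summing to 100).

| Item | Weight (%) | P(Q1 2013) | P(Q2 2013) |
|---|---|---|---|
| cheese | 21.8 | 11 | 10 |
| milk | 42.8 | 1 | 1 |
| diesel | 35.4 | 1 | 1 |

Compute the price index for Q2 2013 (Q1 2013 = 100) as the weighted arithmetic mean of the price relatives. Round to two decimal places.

98.02

cheese: 21.8 × (10/11) = 21.8 × 0.909091 = 19.8182
milk: 42.8 × (1/1) = 42.8 × 1.000000 = 42.8000
diesel: 35.4 × (1/1) = 35.4 × 1.000000 = 35.4000
Index = Σ wᵢ·(p₁ᵢ/p₀ᵢ) = 19.8182 + 42.8000 + 35.4000 = 98.0182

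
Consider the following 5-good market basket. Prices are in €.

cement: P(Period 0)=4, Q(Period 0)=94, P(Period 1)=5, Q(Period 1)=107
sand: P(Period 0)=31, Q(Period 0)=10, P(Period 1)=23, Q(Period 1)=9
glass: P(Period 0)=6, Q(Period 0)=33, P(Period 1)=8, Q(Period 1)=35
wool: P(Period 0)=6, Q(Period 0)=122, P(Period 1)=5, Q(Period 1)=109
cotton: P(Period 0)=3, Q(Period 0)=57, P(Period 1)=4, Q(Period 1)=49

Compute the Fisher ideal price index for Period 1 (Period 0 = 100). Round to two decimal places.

101.73

Laspeyres component (base-period weights):
ΣP(Period 1)Q(Period 0) = 5×94 + 23×10 + 8×33 + 5×122 + 4×57 = 470 + 230 + 264 + 610 + 228 = 1802
ΣP(Period 0)Q(Period 0) = 4×94 + 31×10 + 6×33 + 6×122 + 3×57 = 376 + 310 + 198 + 732 + 171 = 1787
L = 1802 / 1787 × 100 = 100.8394
Paasche component (current-period weights):
ΣP(Period 1)Q(Period 1) = 5×107 + 23×9 + 8×35 + 5×109 + 4×49 = 535 + 207 + 280 + 545 + 196 = 1763
ΣP(Period 0)Q(Period 1) = 4×107 + 31×9 + 6×35 + 6×109 + 3×49 = 428 + 279 + 210 + 654 + 147 = 1718
P = 1763 / 1718 × 100 = 102.6193
Fisher = √(L × P) = √(100.8394 × 102.6193) = 101.7255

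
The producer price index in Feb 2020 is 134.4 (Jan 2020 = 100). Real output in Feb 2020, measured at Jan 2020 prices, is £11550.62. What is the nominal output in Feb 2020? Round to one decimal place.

Nominal = Real × (Index/100) = 11550.62 × (134.4/100)
        = 11550.62 × 1.344 = 15524.0333

15524.0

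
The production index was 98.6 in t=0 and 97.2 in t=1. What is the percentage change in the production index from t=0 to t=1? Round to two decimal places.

-1.42%

Change = (97.2 − 98.6) / 98.6 × 100
       = -1.4 / 98.6 × 100 = -1.4199%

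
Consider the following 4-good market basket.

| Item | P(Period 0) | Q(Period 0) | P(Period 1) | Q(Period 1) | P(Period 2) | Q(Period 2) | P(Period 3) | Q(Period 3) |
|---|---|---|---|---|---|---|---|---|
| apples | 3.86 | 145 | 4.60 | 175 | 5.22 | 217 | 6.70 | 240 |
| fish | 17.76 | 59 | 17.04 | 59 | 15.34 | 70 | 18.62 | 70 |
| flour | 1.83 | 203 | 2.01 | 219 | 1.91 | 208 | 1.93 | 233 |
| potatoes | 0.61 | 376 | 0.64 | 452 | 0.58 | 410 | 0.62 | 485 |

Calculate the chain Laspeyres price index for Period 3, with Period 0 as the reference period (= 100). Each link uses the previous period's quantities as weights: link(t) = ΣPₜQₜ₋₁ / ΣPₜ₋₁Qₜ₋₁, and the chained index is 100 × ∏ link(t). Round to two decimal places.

124.20

Link Period 0→Period 1:
ΣP(Period 1)Q(Period 0) = 4.60×145 + 17.04×59 + 2.01×203 + 0.64×376 = 667 + 1005.36 + 408.03 + 240.64 = 2321.03
ΣP(Period 0)Q(Period 0) = 3.86×145 + 17.76×59 + 1.83×203 + 0.61×376 = 559.7 + 1047.84 + 371.49 + 229.36 = 2208.39
link = 2321.03/2208.39 = 1.051005
Link Period 1→Period 2:
ΣP(Period 2)Q(Period 1) = 5.22×175 + 15.34×59 + 1.91×219 + 0.58×452 = 913.5 + 905.06 + 418.29 + 262.16 = 2499.01
ΣP(Period 1)Q(Period 1) = 4.60×175 + 17.04×59 + 2.01×219 + 0.64×452 = 805 + 1005.36 + 440.19 + 289.28 = 2539.83
link = 2499.01/2539.83 = 0.983928
Link Period 2→Period 3:
ΣP(Period 3)Q(Period 2) = 6.70×217 + 18.62×70 + 1.93×208 + 0.62×410 = 1453.9 + 1303.4 + 401.44 + 254.2 = 3412.94
ΣP(Period 2)Q(Period 2) = 5.22×217 + 15.34×70 + 1.91×208 + 0.58×410 = 1132.74 + 1073.8 + 397.28 + 237.8 = 2841.62
link = 3412.94/2841.62 = 1.201054
Chained index = 100 × 1.051005 × 0.983928 × 1.201054 = 124.2027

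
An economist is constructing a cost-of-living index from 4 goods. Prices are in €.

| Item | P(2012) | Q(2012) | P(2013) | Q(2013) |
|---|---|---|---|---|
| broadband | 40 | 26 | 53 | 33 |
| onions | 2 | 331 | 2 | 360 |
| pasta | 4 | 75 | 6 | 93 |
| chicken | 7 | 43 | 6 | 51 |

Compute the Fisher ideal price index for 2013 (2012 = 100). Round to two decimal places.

119.84

Laspeyres component (base-period weights):
ΣP(2013)Q(2012) = 53×26 + 2×331 + 6×75 + 6×43 = 1378 + 662 + 450 + 258 = 2748
ΣP(2012)Q(2012) = 40×26 + 2×331 + 4×75 + 7×43 = 1040 + 662 + 300 + 301 = 2303
L = 2748 / 2303 × 100 = 119.3226
Paasche component (current-period weights):
ΣP(2013)Q(2013) = 53×33 + 2×360 + 6×93 + 6×51 = 1749 + 720 + 558 + 306 = 3333
ΣP(2012)Q(2013) = 40×33 + 2×360 + 4×93 + 7×51 = 1320 + 720 + 372 + 357 = 2769
P = 3333 / 2769 × 100 = 120.3684
Fisher = √(L × P) = √(119.3226 × 120.3684) = 119.8444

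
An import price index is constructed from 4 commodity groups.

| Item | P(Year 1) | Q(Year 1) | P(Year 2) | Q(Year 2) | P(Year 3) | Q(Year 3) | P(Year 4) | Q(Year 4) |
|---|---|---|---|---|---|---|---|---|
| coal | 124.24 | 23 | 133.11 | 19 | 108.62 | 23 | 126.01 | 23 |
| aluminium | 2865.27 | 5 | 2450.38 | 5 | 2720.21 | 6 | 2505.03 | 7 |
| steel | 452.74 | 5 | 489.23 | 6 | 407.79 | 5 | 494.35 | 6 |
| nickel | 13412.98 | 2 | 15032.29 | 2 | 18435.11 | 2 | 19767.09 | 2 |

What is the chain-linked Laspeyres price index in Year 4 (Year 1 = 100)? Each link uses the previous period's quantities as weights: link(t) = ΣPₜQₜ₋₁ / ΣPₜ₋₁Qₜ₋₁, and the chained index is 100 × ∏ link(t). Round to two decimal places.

123.47

Link Year 1→Year 2:
ΣP(Year 2)Q(Year 1) = 133.11×23 + 2450.38×5 + 489.23×5 + 15032.29×2 = 3061.53 + 12251.9 + 2446.15 + 30064.58 = 47824.16
ΣP(Year 1)Q(Year 1) = 124.24×23 + 2865.27×5 + 452.74×5 + 13412.98×2 = 2857.52 + 14326.35 + 2263.7 + 26825.96 = 46273.53
link = 47824.16/46273.53 = 1.033510
Link Year 2→Year 3:
ΣP(Year 3)Q(Year 2) = 108.62×19 + 2720.21×5 + 407.79×6 + 18435.11×2 = 2063.78 + 13601.05 + 2446.74 + 36870.22 = 54981.79
ΣP(Year 2)Q(Year 2) = 133.11×19 + 2450.38×5 + 489.23×6 + 15032.29×2 = 2529.09 + 12251.9 + 2935.38 + 30064.58 = 47780.95
link = 54981.79/47780.95 = 1.150705
Link Year 3→Year 4:
ΣP(Year 4)Q(Year 3) = 126.01×23 + 2505.03×6 + 494.35×5 + 19767.09×2 = 2898.23 + 15030.18 + 2471.75 + 39534.18 = 59934.34
ΣP(Year 3)Q(Year 3) = 108.62×23 + 2720.21×6 + 407.79×5 + 18435.11×2 = 2498.26 + 16321.26 + 2038.95 + 36870.22 = 57728.69
link = 59934.34/57728.69 = 1.038207
Chained index = 100 × 1.033510 × 1.150705 × 1.038207 = 123.4704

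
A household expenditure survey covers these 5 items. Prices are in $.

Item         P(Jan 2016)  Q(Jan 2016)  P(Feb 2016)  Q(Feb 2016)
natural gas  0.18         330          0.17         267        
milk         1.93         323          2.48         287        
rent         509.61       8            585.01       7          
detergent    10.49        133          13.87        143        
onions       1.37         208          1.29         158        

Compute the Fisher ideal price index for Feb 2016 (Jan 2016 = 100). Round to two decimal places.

119.20

Laspeyres component (base-period weights):
ΣP(Feb 2016)Q(Jan 2016) = 0.17×330 + 2.48×323 + 585.01×8 + 13.87×133 + 1.29×208 = 56.1 + 801.04 + 4680.08 + 1844.71 + 268.32 = 7650.25
ΣP(Jan 2016)Q(Jan 2016) = 0.18×330 + 1.93×323 + 509.61×8 + 10.49×133 + 1.37×208 = 59.4 + 623.39 + 4076.88 + 1395.17 + 284.96 = 6439.8
L = 7650.25 / 6439.8 × 100 = 118.7964
Paasche component (current-period weights):
ΣP(Feb 2016)Q(Feb 2016) = 0.17×267 + 2.48×287 + 585.01×7 + 13.87×143 + 1.29×158 = 45.39 + 711.76 + 4095.07 + 1983.41 + 203.82 = 7039.45
ΣP(Jan 2016)Q(Feb 2016) = 0.18×267 + 1.93×287 + 509.61×7 + 10.49×143 + 1.37×158 = 48.06 + 553.91 + 3567.27 + 1500.07 + 216.46 = 5885.77
P = 7039.45 / 5885.77 × 100 = 119.6012
Fisher = √(L × P) = √(118.7964 × 119.6012) = 119.1981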